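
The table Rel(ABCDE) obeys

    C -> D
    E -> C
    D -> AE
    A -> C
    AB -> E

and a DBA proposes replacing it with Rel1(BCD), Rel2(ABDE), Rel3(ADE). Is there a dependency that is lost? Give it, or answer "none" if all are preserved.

C → D lies within Rel1.
E → C: restricted closure across fragments reaches C.
D → AE lies within Rel2.
A → C: restricted closure across fragments reaches C.
AB → E lies within Rel2.
Every dependency is enforceable on the fragments, so the decomposition is dependency-preserving.

none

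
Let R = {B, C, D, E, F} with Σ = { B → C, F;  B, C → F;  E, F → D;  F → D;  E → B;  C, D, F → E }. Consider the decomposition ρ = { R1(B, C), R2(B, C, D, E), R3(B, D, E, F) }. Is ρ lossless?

Yes

Chase test. Columns are B, C, D, E, F; row i has aⱼ where attribute j ∈ Ri, else bᵢⱼ.
Initial tableau (one row per fragment):
  row 1: a1 a2 b13 b14 b15
  row 2: a1 a2 a3 a4 b25
  row 3: a1 b32 a3 a4 a5
Rows 1 and 2 agree on B; apply B→C, F and equate their C, F entries.
Rows 1 and 3 agree on B; apply B→C, F and equate their C, F entries.
Rows 1 and 2 agree on F; apply F→D and equate their D entries.
Rows 1 and 2 agree on C, D, F; apply C, D, F→E and equate their E entries.
Row 1 is now all distinguished symbols — the join is lossless.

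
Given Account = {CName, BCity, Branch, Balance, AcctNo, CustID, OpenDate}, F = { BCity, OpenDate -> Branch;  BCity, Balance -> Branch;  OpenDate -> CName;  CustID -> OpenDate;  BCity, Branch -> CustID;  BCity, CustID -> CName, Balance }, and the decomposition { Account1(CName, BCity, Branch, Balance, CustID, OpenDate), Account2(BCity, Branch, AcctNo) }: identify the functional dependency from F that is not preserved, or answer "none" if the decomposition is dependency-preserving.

none

BCity, OpenDate → Branch lies within Account1.
BCity, Balance → Branch lies within Account1.
OpenDate → CName lies within Account1.
CustID → OpenDate lies within Account1.
BCity, Branch → CustID lies within Account1.
BCity, CustID → CName, Balance lies within Account1.
Every dependency is enforceable on the fragments, so the decomposition is dependency-preserving.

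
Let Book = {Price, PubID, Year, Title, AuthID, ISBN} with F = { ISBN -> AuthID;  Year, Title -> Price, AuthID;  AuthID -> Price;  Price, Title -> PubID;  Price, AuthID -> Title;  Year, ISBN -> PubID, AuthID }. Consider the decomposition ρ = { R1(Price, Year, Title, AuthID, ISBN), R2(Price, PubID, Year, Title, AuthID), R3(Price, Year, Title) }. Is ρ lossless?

Yes

Chase test. Columns are Price, PubID, Year, Title, AuthID, ISBN; row i has aⱼ where attribute j ∈ Ri, else bᵢⱼ.
Initial tableau (one row per fragment):
  row 1: a1 b12 a3 a4 a5 a6
  row 2: a1 a2 a3 a4 a5 b26
  row 3: a1 b32 a3 a4 b35 b36
Rows 1 and 3 agree on Year, Title; apply Year, Title→Price, AuthID and equate their Price, AuthID entries.
Rows 1 and 2 agree on Price, Title; apply Price, Title→PubID and equate their PubID entries.
Rows 1 and 3 agree on Price, Title; apply Price, Title→PubID and equate their PubID entries.
Row 1 is now all distinguished symbols — the join is lossless.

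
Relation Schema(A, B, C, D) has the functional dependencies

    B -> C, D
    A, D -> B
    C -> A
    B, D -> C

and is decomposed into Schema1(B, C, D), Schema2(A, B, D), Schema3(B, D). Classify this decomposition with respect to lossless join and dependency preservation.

lossless but not dependency-preserving

Lossless test (chase): Rows 1 and 2 agree on B; apply B→C, D and equate their C, D entries. Rows 1 and 3 agree on B; apply B→C, D and equate their C, D entries. Rows 1 and 2 agree on C; apply C→A and equate their A entries. Rows 1 and 3 agree on C; apply C→A and equate their A entries. Row 1 is now all distinguished symbols — the join is lossless.
Dependency preservation: the restricted closure of {C} across the fragments never reaches {A}, so C → A cannot be enforced without a join — not preserved.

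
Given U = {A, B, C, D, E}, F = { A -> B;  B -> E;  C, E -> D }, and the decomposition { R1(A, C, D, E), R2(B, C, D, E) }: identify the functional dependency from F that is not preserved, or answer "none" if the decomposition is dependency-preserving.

A -> B

Check A → B: no single fragment contains all of {A, B}, and the restricted closure of {A} across the fragments never reaches {B}.
B → E is preserved.
C, E → D is preserved.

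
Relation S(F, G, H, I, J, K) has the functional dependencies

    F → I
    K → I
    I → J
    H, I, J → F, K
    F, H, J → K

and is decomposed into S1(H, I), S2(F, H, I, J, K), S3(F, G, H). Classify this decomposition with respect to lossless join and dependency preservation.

Lossless test (chase): Rows 2 and 3 agree on F; apply F→I and equate their I entries. Rows 1 and 2 agree on I; apply I→J and equate their J entries. Rows 1 and 3 agree on I; apply I→J and equate their J entries. Rows 1 and 2 agree on H, I, J; apply H, I, J→F, K and equate their F, K entries. Rows 1 and 3 agree on H, I, J; apply H, I, J→F, K and equate their F, K entries. Row 3 is now all distinguished symbols — the join is lossless.
Dependency preservation: every FD's attributes lie within a single fragment, so each can be enforced locally — preserved.

lossless and dependency-preserving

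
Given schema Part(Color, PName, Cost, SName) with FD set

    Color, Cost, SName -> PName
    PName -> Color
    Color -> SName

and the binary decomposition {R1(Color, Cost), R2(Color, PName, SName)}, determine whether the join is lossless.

No

Common attributes: R1 ∩ R2 = {Color}.
Closure of {Color}: Color → SName applies, adding SName. So (Color)⁺ = {Color, SName}.
The closure contains neither all of R1 = {Color, Cost} nor all of R2 = {Color, PName, SName}, so the common attributes are not a superkey of either fragment. The join is lossy.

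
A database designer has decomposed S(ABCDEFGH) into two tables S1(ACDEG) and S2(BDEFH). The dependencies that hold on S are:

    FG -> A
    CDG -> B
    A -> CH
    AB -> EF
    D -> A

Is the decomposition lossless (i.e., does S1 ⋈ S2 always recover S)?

Common attributes: S1 ∩ S2 = {DE}.
Closure of {DE}: D → A applies, adding A; A → CH applies, adding CH. So (DE)⁺ = {ACDEH}.
The closure contains neither all of S1 = {ACDEG} nor all of S2 = {BDEFH}, so the common attributes are not a superkey of either fragment. The join is lossy.

No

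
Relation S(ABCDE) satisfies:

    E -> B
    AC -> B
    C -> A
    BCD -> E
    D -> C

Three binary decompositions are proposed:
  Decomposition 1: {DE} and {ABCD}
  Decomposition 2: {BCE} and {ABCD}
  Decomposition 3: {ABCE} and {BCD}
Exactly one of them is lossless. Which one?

Decomposition 1

Decomposition 1: common = {D}, closure = {ABCDE} → lossless.
Decomposition 2: common = {BC}, closure = {ABC} → lossy.
Decomposition 3: common = {BC}, closure = {ABC} → lossy.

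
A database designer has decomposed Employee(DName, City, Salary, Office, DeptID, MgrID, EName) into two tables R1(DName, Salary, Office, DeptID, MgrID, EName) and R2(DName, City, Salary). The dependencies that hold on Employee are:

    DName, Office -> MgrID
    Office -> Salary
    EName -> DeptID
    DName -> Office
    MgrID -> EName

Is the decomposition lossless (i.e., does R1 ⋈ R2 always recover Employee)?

Common attributes: R1 ∩ R2 = {DName, Salary}.
Closure of {DName, Salary}: DName → Office applies, adding Office; DName, Office → MgrID applies, adding MgrID; MgrID → EName applies, adding EName; EName → DeptID applies, adding DeptID. So (DName, Salary)⁺ = {DName, Salary, Office, DeptID, MgrID, EName}.
This closure contains every attribute of R1, so R1 ∩ R2 → R1. The join is lossless.

Yes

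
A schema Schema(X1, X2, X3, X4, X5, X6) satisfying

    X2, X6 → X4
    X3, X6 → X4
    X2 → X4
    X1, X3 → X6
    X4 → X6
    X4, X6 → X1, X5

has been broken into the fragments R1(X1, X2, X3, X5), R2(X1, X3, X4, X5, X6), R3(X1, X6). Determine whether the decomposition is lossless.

Chase test. Columns are X1, X2, X3, X4, X5, X6; row i has aⱼ where attribute j ∈ Ri, else bᵢⱼ.
Initial tableau (one row per fragment):
  row 1: a1 a2 a3 b14 a5 b16
  row 2: a1 b22 a3 a4 a5 a6
  row 3: a1 b32 b33 b34 b35 a6
Rows 1 and 2 agree on X1, X3; apply X1, X3→X6 and equate their X6 entries.
Rows 1 and 2 agree on X3, X6; apply X3, X6→X4 and equate their X4 entries.
Row 1 is now all distinguished symbols — the join is lossless.

Yes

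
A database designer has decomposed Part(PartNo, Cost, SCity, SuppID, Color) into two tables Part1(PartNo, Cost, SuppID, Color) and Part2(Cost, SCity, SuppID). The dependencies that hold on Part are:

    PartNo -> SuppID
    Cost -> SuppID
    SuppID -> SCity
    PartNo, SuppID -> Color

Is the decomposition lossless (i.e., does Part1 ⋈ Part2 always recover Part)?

Yes

Common attributes: Part1 ∩ Part2 = {Cost, SuppID}.
Closure of {Cost, SuppID}: SuppID → SCity applies, adding SCity. So (Cost, SuppID)⁺ = {Cost, SCity, SuppID}.
This closure contains every attribute of Part2, so Part1 ∩ Part2 → Part2. The join is lossless.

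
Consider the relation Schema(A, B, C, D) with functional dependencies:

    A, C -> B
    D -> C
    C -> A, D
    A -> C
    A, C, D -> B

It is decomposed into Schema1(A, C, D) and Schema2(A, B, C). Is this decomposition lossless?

Yes

Common attributes: Schema1 ∩ Schema2 = {A, C}.
Closure of {A, C}: A, C → B applies, adding B; C → A, D applies, adding D. So (A, C)⁺ = {A, B, C, D}.
This closure contains every attribute of Schema1, so Schema1 ∩ Schema2 → Schema1. The join is lossless.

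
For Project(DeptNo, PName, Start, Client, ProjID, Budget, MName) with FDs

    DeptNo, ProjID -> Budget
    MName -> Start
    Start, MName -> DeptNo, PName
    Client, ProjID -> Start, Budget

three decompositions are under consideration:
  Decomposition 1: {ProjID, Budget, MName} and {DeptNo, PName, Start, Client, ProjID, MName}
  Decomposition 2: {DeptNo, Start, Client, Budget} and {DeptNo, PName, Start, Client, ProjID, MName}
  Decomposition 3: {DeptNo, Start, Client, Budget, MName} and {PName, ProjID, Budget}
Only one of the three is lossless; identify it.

Decomposition 1: common = {ProjID, MName}, closure = {DeptNo, PName, Start, ProjID, Budget, MName} → lossless.
Decomposition 2: common = {DeptNo, Start, Client}, closure = {DeptNo, Start, Client} → lossy.
Decomposition 3: common = {Budget}, closure = {Budget} → lossy.

Decomposition 1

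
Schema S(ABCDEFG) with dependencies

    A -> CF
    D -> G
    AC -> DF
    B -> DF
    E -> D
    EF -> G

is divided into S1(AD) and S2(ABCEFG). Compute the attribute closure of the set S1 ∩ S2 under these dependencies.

ACDFG

S1 ∩ S2 = {A}.
A → CF applies, adding CF
AC → DF applies, adding D
D → G applies, adding G
Closure: {ACDFG}.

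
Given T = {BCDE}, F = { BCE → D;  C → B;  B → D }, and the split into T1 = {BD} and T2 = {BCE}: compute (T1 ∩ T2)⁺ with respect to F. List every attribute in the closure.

T1 ∩ T2 = {B}.
B → D applies, adding D
Closure: {BD}.

BD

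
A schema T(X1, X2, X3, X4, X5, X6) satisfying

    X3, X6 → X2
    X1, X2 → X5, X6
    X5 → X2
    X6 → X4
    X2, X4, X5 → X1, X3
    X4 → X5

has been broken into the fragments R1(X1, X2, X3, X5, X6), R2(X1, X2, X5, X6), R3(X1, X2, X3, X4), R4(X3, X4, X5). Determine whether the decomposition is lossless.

Chase test. Columns are X1, X2, X3, X4, X5, X6; row i has aⱼ where attribute j ∈ Ri, else bᵢⱼ.
Initial tableau (one row per fragment):
  row 1: a1 a2 a3 b14 a5 a6
  row 2: a1 a2 b23 b24 a5 a6
  row 3: a1 a2 a3 a4 b35 b36
  row 4: b41 b42 a3 a4 a5 b46
Rows 1 and 3 agree on X1, X2; apply X1, X2→X5, X6 and equate their X5, X6 entries.
Rows 1 and 4 agree on X5; apply X5→X2 and equate their X2 entries.
Rows 1 and 2 agree on X6; apply X6→X4 and equate their X4 entries.
Rows 1 and 3 agree on X6; apply X6→X4 and equate their X4 entries.
Rows 1 and 2 agree on X2, X4, X5; apply X2, X4, X5→X1, X3 and equate their X1, X3 entries.
Rows 1 and 4 agree on X2, X4, X5; apply X2, X4, X5→X1, X3 and equate their X1, X3 entries.
Rows 1 and 4 agree on X1, X2; apply X1, X2→X5, X6 and equate their X5, X6 entries.
Row 1 is now all distinguished symbols — the join is lossless.

Yes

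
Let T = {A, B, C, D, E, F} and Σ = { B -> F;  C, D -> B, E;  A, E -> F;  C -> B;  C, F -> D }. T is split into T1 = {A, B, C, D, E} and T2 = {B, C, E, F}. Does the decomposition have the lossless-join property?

Common attributes: T1 ∩ T2 = {B, C, E}.
Closure of {B, C, E}: B → F applies, adding F; C, F → D applies, adding D. So (B, C, E)⁺ = {B, C, D, E, F}.
This closure contains every attribute of T2, so T1 ∩ T2 → T2. The join is lossless.

Yes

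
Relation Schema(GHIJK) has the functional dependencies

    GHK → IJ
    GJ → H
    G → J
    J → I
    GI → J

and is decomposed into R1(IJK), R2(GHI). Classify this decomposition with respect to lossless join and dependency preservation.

lossy and not dependency-preserving

Lossless test: (I)⁺ = {I}, which is a superkey of neither fragment — lossy.
Dependency preservation: the restricted closure of {GHK} across the fragments never reaches {IJ}, so GHK → IJ cannot be enforced without a join — not preserved.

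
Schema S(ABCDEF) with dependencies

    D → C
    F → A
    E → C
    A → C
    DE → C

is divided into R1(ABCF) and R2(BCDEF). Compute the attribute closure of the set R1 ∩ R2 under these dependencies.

ABCF

R1 ∩ R2 = {BCF}.
F → A applies, adding A
Closure: {ABCF}.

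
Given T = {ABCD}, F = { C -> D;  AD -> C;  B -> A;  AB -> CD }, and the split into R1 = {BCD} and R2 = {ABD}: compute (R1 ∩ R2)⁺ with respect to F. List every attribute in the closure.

ABCD

R1 ∩ R2 = {BD}.
B → A applies, adding A
AB → CD applies, adding C
Closure: {ABCD}.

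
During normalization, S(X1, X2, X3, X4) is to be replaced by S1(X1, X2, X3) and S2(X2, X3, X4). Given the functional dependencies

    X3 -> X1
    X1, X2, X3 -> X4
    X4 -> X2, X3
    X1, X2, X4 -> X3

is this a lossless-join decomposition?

Yes

Common attributes: S1 ∩ S2 = {X2, X3}.
Closure of {X2, X3}: X3 → X1 applies, adding X1; X1, X2, X3 → X4 applies, adding X4. So (X2, X3)⁺ = {X1, X2, X3, X4}.
This closure contains every attribute of S1, so S1 ∩ S2 → S1. The join is lossless.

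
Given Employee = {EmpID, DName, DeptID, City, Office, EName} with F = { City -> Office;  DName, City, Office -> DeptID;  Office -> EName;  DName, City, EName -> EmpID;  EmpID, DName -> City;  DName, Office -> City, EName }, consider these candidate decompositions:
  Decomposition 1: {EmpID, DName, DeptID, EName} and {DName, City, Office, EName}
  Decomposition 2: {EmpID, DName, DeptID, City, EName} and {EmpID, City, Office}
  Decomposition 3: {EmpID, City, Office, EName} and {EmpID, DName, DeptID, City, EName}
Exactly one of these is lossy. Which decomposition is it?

Decomposition 1: common = {DName, EName}, closure = {DName, EName} → lossy.
Decomposition 2: common = {EmpID, City}, closure = {EmpID, City, Office, EName} → lossless.
Decomposition 3: common = {EmpID, City, EName}, closure = {EmpID, City, Office, EName} → lossless.

Decomposition 1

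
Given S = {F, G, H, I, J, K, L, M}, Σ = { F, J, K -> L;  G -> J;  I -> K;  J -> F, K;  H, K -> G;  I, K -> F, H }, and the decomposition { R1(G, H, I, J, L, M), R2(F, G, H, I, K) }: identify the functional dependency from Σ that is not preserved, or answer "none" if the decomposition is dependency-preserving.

J -> F, K

Check J → F, K: no single fragment contains all of {F, J, K}, and the restricted closure of {J} across the fragments never reaches {F, K}.
F, J, K → L is preserved.
G → J is preserved.
I → K is preserved.
H, K → G is preserved.
I, K → F, H is preserved.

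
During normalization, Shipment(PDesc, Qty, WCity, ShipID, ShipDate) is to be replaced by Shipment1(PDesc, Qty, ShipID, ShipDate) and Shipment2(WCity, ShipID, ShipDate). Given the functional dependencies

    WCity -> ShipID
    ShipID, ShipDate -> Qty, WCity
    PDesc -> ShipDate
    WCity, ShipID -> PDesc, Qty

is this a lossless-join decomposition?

Yes

Common attributes: Shipment1 ∩ Shipment2 = {ShipID, ShipDate}.
Closure of {ShipID, ShipDate}: ShipID, ShipDate → Qty, WCity applies, adding Qty, WCity; WCity, ShipID → PDesc, Qty applies, adding PDesc. So (ShipID, ShipDate)⁺ = {PDesc, Qty, WCity, ShipID, ShipDate}.
This closure contains every attribute of Shipment1, so Shipment1 ∩ Shipment2 → Shipment1. The join is lossless.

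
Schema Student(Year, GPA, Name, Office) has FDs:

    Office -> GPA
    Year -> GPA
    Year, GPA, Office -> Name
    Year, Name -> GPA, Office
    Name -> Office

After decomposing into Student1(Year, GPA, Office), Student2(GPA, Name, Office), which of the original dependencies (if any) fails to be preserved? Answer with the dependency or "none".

Check Year, GPA, Office → Name: no single fragment contains all of {Year, GPA, Name, Office}, and the restricted closure of {Year, GPA, Office} across the fragments never reaches {Name}.
Office → GPA is preserved.
Year → GPA is preserved.
Year, Name → GPA, Office is preserved.
Name → Office is preserved.

Year, GPA, Office -> Name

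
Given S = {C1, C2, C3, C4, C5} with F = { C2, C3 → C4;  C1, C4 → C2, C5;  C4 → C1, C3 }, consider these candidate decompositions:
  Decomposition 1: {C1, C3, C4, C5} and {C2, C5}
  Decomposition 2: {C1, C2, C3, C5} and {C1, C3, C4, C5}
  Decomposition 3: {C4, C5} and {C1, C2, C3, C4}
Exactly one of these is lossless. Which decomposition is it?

Decomposition 1: common = {C5}, closure = {C5} → lossy.
Decomposition 2: common = {C1, C3, C5}, closure = {C1, C3, C5} → lossy.
Decomposition 3: common = {C4}, closure = {C1, C2, C3, C4, C5} → lossless.

Decomposition 3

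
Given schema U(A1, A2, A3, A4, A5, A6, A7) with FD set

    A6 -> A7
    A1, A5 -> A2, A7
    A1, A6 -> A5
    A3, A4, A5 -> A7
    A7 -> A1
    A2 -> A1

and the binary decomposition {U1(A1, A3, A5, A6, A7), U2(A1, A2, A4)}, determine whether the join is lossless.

No

Common attributes: U1 ∩ U2 = {A1}.
No dependency enlarges {A1}, so (A1)⁺ = {A1}.
The closure contains neither all of U1 = {A1, A3, A5, A6, A7} nor all of U2 = {A1, A2, A4}, so the common attributes are not a superkey of either fragment. The join is lossy.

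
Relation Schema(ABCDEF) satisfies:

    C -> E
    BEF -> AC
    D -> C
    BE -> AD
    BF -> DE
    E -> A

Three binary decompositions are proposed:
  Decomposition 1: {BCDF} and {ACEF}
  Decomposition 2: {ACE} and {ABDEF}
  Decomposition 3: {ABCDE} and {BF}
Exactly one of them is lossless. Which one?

Decomposition 1

Decomposition 1: common = {CF}, closure = {ACEF} → lossless.
Decomposition 2: common = {AE}, closure = {AE} → lossy.
Decomposition 3: common = {B}, closure = {B} → lossy.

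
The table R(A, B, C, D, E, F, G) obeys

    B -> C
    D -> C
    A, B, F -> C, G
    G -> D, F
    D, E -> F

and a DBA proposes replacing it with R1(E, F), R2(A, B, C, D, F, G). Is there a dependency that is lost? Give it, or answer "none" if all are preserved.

D, E -> F

Check D, E → F: no single fragment contains all of {D, E, F}, and the restricted closure of {D, E} across the fragments never reaches {F}.
B → C is preserved.
D → C is preserved.
A, B, F → C, G is preserved.
G → D, F is preserved.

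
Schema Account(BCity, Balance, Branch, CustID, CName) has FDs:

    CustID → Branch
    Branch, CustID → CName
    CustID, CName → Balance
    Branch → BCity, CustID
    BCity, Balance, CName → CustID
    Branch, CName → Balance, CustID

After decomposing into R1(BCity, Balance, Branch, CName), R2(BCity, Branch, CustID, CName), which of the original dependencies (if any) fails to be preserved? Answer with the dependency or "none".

CustID → Branch lies within R2.
Branch, CustID → CName lies within R2.
CustID, CName → Balance: restricted closure across fragments reaches Balance.
Branch → BCity, CustID lies within R2.
BCity, Balance, CName → CustID: restricted closure across fragments reaches CustID.
Branch, CName → Balance, CustID: restricted closure across fragments reaches Balance, CustID.
Every dependency is enforceable on the fragments, so the decomposition is dependency-preserving.

none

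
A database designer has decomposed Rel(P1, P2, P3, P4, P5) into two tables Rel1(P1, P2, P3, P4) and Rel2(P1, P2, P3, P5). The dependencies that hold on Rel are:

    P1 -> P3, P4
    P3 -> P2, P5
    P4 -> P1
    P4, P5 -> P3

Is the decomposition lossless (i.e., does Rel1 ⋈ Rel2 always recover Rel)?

Common attributes: Rel1 ∩ Rel2 = {P1, P2, P3}.
Closure of {P1, P2, P3}: P1 → P3, P4 applies, adding P4; P3 → P2, P5 applies, adding P5. So (P1, P2, P3)⁺ = {P1, P2, P3, P4, P5}.
This closure contains every attribute of Rel1, so Rel1 ∩ Rel2 → Rel1. The join is lossless.

Yes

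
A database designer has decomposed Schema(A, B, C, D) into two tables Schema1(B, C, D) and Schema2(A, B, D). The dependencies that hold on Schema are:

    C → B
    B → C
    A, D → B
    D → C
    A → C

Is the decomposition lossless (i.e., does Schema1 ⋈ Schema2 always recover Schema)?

Yes

Common attributes: Schema1 ∩ Schema2 = {B, D}.
Closure of {B, D}: B → C applies, adding C. So (B, D)⁺ = {B, C, D}.
This closure contains every attribute of Schema1, so Schema1 ∩ Schema2 → Schema1. The join is lossless.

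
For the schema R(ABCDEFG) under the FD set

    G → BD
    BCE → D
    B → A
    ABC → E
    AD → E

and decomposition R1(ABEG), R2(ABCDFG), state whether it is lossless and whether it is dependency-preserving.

Lossless test: (ABG)⁺ = {ABDEG}, which contains all of one fragment — lossless.
Dependency preservation: the restricted closure of {ABC} across the fragments never reaches {E}, so ABC → E cannot be enforced without a join — not preserved.

lossless but not dependency-preserving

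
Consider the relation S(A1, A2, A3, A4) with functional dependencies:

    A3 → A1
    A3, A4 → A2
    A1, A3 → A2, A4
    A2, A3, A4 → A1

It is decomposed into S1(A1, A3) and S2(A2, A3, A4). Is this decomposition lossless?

Yes

Common attributes: S1 ∩ S2 = {A3}.
Closure of {A3}: A3 → A1 applies, adding A1; A1, A3 → A2, A4 applies, adding A2, A4. So (A3)⁺ = {A1, A2, A3, A4}.
This closure contains every attribute of S1, so S1 ∩ S2 → S1. The join is lossless.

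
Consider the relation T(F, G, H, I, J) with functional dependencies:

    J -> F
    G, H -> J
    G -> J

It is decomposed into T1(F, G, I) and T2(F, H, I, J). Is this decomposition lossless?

Common attributes: T1 ∩ T2 = {F, I}.
No dependency enlarges {F, I}, so (F, I)⁺ = {F, I}.
The closure contains neither all of T1 = {F, G, I} nor all of T2 = {F, H, I, J}, so the common attributes are not a superkey of either fragment. The join is lossy.

No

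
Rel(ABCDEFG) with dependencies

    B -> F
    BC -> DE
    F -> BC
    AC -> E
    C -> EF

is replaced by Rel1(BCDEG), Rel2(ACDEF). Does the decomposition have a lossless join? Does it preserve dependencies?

lossy but dependency-preserving

Lossless test: (CDE)⁺ = {BCDEF}, which is a superkey of neither fragment — lossy.
Dependency preservation: B → F; F → BC are not contained in any single fragment, but the restricted closure of each left-hand side across the fragments still reaches the right-hand side; the remaining FDs each lie inside some fragment. All dependencies are preserved.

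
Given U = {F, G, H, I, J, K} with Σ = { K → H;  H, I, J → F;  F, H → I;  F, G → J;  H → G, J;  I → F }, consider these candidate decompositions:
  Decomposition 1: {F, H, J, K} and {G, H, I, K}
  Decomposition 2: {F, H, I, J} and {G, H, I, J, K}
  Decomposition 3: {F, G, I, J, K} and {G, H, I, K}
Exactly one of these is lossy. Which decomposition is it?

Decomposition 1

Decomposition 1: common = {H, K}, closure = {G, H, J, K} → lossy.
Decomposition 2: common = {H, I, J}, closure = {F, G, H, I, J} → lossless.
Decomposition 3: common = {G, I, K}, closure = {F, G, H, I, J, K} → lossless.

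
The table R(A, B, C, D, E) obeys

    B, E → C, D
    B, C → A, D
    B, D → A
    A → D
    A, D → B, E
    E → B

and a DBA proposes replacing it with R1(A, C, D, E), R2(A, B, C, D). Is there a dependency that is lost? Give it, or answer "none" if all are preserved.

none

B, E → C, D: restricted closure across fragments reaches C, D.
B, C → A, D lies within R2.
B, D → A lies within R2.
A → D lies within R1.
A, D → B, E: restricted closure across fragments reaches B, E.
E → B: restricted closure across fragments reaches B.
Every dependency is enforceable on the fragments, so the decomposition is dependency-preserving.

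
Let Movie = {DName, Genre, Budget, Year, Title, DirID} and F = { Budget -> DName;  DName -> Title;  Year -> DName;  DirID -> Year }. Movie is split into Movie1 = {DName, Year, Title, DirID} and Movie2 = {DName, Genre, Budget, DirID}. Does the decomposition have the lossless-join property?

Common attributes: Movie1 ∩ Movie2 = {DName, DirID}.
Closure of {DName, DirID}: DName → Title applies, adding Title; DirID → Year applies, adding Year. So (DName, DirID)⁺ = {DName, Year, Title, DirID}.
This closure contains every attribute of Movie1, so Movie1 ∩ Movie2 → Movie1. The join is lossless.

Yes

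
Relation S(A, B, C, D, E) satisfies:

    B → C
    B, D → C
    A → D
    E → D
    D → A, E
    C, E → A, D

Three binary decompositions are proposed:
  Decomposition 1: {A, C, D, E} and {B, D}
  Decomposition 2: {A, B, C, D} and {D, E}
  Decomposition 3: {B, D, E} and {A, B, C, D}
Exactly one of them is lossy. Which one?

Decomposition 1

Decomposition 1: common = {D}, closure = {A, D, E} → lossy.
Decomposition 2: common = {D}, closure = {A, D, E} → lossless.
Decomposition 3: common = {B, D}, closure = {A, B, C, D, E} → lossless.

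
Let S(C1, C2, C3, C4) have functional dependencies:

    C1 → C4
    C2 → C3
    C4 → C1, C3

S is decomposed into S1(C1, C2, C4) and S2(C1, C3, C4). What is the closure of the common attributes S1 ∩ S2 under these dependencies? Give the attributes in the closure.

C1, C3, C4

S1 ∩ S2 = {C1, C4}.
C4 → C1, C3 applies, adding C3
Closure: {C1, C3, C4}.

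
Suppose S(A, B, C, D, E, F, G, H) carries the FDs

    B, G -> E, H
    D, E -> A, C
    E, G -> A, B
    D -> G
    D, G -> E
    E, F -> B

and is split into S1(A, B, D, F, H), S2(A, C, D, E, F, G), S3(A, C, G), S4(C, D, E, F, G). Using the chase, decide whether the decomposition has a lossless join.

Chase test. Columns are A, B, C, D, E, F, G, H; row i has aⱼ where attribute j ∈ Si, else bᵢⱼ.
Initial tableau (one row per fragment):
  row 1: a1 a2 b13 a4 b15 a6 b17 a8
  row 2: a1 b22 a3 a4 a5 a6 a7 b28
  row 3: a1 b32 a3 b34 b35 b36 a7 b38
  row 4: b41 b42 a3 a4 a5 a6 a7 b48
Rows 2 and 4 agree on D, E; apply D, E→A, C and equate their A, C entries.
Rows 2 and 4 agree on E, G; apply E, G→A, B and equate their A, B entries.
Rows 1 and 2 agree on D; apply D→G and equate their G entries.
Rows 1 and 2 agree on D, G; apply D, G→E and equate their E entries.
Rows 1 and 2 agree on E, F; apply E, F→B and equate their B entries.
Rows 1 and 2 agree on B, G; apply B, G→E, H and equate their E, H entries.
Rows 1 and 4 agree on B, G; apply B, G→E, H and equate their E, H entries.
Rows 1 and 2 agree on D, E; apply D, E→A, C and equate their A, C entries.
Row 1 is now all distinguished symbols — the join is lossless.

Yes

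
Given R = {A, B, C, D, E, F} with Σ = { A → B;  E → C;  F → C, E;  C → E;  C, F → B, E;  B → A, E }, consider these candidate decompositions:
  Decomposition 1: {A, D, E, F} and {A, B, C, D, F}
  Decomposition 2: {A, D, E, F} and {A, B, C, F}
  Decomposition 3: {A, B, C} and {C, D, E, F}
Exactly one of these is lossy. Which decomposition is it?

Decomposition 3

Decomposition 1: common = {A, D, F}, closure = {A, B, C, D, E, F} → lossless.
Decomposition 2: common = {A, F}, closure = {A, B, C, E, F} → lossless.
Decomposition 3: common = {C}, closure = {C, E} → lossy.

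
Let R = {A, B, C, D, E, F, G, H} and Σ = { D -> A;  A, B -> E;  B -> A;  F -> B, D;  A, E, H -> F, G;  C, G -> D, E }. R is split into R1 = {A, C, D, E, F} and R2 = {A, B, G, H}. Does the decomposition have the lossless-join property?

No

Common attributes: R1 ∩ R2 = {A}.
No dependency enlarges {A}, so (A)⁺ = {A}.
The closure contains neither all of R1 = {A, C, D, E, F} nor all of R2 = {A, B, G, H}, so the common attributes are not a superkey of either fragment. The join is lossy.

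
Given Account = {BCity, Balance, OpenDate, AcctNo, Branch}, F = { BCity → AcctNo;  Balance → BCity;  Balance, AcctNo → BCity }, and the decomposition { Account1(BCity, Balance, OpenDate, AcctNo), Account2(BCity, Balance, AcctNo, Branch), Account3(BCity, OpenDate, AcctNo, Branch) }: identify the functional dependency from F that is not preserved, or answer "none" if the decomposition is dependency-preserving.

none

BCity → AcctNo lies within Account1.
Balance → BCity lies within Account1.
Balance, AcctNo → BCity lies within Account1.
Every dependency is enforceable on the fragments, so the decomposition is dependency-preserving.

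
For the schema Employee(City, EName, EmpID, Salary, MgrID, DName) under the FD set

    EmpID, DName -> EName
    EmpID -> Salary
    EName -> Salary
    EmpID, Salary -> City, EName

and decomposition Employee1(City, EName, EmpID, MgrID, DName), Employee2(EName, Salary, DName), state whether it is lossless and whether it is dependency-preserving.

Lossless test: (EName, DName)⁺ = {EName, Salary, DName}, which contains all of one fragment — lossless.
Dependency preservation: EmpID → Salary; EmpID, Salary → City, EName are not contained in any single fragment, but the restricted closure of each left-hand side across the fragments still reaches the right-hand side; the remaining FDs each lie inside some fragment. All dependencies are preserved.

lossless and dependency-preserving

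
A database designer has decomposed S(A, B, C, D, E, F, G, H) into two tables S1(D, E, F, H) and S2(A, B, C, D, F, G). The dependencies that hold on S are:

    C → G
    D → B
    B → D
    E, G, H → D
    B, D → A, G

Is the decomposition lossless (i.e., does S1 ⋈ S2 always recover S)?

Common attributes: S1 ∩ S2 = {D, F}.
Closure of {D, F}: D → B applies, adding B; B, D → A, G applies, adding A, G. So (D, F)⁺ = {A, B, D, F, G}.
The closure contains neither all of S1 = {D, E, F, H} nor all of S2 = {A, B, C, D, F, G}, so the common attributes are not a superkey of either fragment. The join is lossy.

No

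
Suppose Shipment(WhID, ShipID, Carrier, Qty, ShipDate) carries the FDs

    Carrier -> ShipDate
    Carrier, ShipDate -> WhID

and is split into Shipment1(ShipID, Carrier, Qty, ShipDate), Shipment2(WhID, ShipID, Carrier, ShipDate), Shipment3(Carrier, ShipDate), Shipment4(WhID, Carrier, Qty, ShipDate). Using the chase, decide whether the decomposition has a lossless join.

Yes

Chase test. Columns are WhID, ShipID, Carrier, Qty, ShipDate; row i has aⱼ where attribute j ∈ Shipmenti, else bᵢⱼ.
Initial tableau (one row per fragment):
  row 1: b11 a2 a3 a4 a5
  row 2: a1 a2 a3 b24 a5
  row 3: b31 b32 a3 b34 a5
  row 4: a1 b42 a3 a4 a5
Rows 1 and 2 agree on Carrier, ShipDate; apply Carrier, ShipDate→WhID and equate their WhID entries.
Rows 1 and 3 agree on Carrier, ShipDate; apply Carrier, ShipDate→WhID and equate their WhID entries.
Row 1 is now all distinguished symbols — the join is lossless.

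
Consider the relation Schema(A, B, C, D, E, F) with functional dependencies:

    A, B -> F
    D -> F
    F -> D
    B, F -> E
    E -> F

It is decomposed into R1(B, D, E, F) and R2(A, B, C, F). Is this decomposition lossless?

Common attributes: R1 ∩ R2 = {B, F}.
Closure of {B, F}: F → D applies, adding D; B, F → E applies, adding E. So (B, F)⁺ = {B, D, E, F}.
This closure contains every attribute of R1, so R1 ∩ R2 → R1. The join is lossless.

Yes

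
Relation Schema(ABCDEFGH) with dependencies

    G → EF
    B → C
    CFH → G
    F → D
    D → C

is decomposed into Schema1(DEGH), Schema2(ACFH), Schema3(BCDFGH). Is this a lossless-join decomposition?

No

Chase test. Columns are ABCDEFGH; row i has aⱼ where attribute j ∈ Schemai, else bᵢⱼ.
Initial tableau (one row per fragment):
  row 1: b11 b12 b13 a4 a5 b16 a7 a8
  row 2: a1 b22 a3 b24 b25 a6 b27 a8
  row 3: b31 a2 a3 a4 b35 a6 a7 a8
Rows 1 and 3 agree on G; apply G→EF and equate their EF entries.
Rows 2 and 3 agree on CFH; apply CFH→G and equate their G entries.
Rows 1 and 2 agree on F; apply F→D and equate their D entries.
Rows 1 and 2 agree on D; apply D→C and equate their C entries.
Rows 1 and 2 agree on G; apply G→EF and equate their EF entries.
No row becomes fully distinguished — the join is lossy.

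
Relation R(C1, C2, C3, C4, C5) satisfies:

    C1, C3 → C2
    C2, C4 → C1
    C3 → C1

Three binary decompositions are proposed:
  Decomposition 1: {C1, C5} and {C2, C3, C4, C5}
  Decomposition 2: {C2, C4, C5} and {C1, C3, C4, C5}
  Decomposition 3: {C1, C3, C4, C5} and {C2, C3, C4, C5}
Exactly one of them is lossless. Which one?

Decomposition 1: common = {C5}, closure = {C5} → lossy.
Decomposition 2: common = {C4, C5}, closure = {C4, C5} → lossy.
Decomposition 3: common = {C3, C4, C5}, closure = {C1, C2, C3, C4, C5} → lossless.

Decomposition 3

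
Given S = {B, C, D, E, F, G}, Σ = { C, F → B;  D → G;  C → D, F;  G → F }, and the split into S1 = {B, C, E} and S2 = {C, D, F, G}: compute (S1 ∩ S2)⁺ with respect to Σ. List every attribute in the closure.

S1 ∩ S2 = {C}.
C → D, F applies, adding D, F
C, F → B applies, adding B
D → G applies, adding G
Closure: {B, C, D, F, G}.

B, C, D, F, G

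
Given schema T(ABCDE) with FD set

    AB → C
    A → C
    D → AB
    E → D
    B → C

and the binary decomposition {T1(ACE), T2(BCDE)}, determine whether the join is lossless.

Yes

Common attributes: T1 ∩ T2 = {CE}.
Closure of {CE}: E → D applies, adding D; D → AB applies, adding AB. So (CE)⁺ = {ABCDE}.
This closure contains every attribute of T1, so T1 ∩ T2 → T1. The join is lossless.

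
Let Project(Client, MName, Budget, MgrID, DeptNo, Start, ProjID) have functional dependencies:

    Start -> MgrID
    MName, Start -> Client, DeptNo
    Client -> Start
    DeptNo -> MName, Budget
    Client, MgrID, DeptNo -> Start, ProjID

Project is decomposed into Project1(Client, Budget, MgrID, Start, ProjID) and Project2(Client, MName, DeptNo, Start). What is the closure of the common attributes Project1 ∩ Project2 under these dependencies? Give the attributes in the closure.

Project1 ∩ Project2 = {Client, Start}.
Start → MgrID applies, adding MgrID
Closure: {Client, MgrID, Start}.

Client, MgrID, Start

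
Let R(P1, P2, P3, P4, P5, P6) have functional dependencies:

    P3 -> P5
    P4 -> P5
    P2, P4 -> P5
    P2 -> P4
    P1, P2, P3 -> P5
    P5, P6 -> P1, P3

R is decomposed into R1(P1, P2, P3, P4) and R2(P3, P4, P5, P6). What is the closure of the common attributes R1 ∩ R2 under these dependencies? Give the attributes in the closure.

P3, P4, P5

R1 ∩ R2 = {P3, P4}.
P3 → P5 applies, adding P5
Closure: {P3, P4, P5}.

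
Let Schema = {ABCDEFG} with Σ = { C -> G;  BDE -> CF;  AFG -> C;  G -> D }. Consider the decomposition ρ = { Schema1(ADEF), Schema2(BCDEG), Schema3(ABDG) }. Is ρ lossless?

No

Chase test. Columns are ABCDEFG; row i has aⱼ where attribute j ∈ Schemai, else bᵢⱼ.
Initial tableau (one row per fragment):
  row 1: a1 b12 b13 a4 a5 a6 b17
  row 2: b21 a2 a3 a4 a5 b26 a7
  row 3: a1 a2 b33 a4 b35 b36 a7
No row becomes fully distinguished — the join is lossy.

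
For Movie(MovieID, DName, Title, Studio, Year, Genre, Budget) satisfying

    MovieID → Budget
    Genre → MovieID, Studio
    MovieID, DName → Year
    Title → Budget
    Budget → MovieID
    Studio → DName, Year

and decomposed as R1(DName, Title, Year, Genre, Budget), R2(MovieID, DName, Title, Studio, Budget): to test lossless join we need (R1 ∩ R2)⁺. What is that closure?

MovieID, DName, Title, Year, Budget

R1 ∩ R2 = {DName, Title, Budget}.
Budget → MovieID applies, adding MovieID
MovieID, DName → Year applies, adding Year
Closure: {MovieID, DName, Title, Year, Budget}.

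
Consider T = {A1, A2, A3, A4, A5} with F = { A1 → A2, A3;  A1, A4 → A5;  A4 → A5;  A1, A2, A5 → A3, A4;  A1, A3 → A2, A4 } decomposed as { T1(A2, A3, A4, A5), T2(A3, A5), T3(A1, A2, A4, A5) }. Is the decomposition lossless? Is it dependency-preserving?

Lossless test (chase): applying each FD to every pair of rows produces no changes in the tableau, so no row becomes fully distinguished — the join is lossy.
Dependency preservation: the restricted closure of {A1} across the fragments never reaches {A2, A3}, so A1 → A2, A3 cannot be enforced without a join — not preserved.

lossy and not dependency-preserving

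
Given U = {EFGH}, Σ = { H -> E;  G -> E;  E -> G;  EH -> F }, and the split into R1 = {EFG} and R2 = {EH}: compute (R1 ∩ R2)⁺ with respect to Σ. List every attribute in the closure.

R1 ∩ R2 = {E}.
E → G applies, adding G
Closure: {EG}.

EG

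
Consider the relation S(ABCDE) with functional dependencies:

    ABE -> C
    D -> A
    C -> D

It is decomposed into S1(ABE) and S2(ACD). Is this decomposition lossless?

No

Common attributes: S1 ∩ S2 = {A}.
No dependency enlarges {A}, so (A)⁺ = {A}.
The closure contains neither all of S1 = {ABE} nor all of S2 = {ACD}, so the common attributes are not a superkey of either fragment. The join is lossy.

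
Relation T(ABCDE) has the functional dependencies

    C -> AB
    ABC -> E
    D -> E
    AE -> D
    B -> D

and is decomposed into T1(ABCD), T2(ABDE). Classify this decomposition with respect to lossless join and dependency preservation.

lossless and dependency-preserving

Lossless test: (ABD)⁺ = {ABDE}, which contains all of one fragment — lossless.
Dependency preservation: ABC → E is not contained in any single fragment, but the restricted closure of its left-hand side across the fragments still reaches the right-hand side; the remaining FDs each lie inside some fragment. All dependencies are preserved.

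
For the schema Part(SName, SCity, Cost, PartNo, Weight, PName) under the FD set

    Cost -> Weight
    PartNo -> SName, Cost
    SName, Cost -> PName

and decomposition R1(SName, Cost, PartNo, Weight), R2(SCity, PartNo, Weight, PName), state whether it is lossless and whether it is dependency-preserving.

lossless but not dependency-preserving

Lossless test: (PartNo, Weight)⁺ = {SName, Cost, PartNo, Weight, PName}, which contains all of one fragment — lossless.
Dependency preservation: the restricted closure of {SName, Cost} across the fragments never reaches {PName}, so SName, Cost → PName cannot be enforced without a join — not preserved.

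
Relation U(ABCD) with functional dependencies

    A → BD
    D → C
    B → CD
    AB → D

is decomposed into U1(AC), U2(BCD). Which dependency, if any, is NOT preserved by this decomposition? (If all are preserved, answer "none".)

Check A → BD: no single fragment contains all of {ABD}, and the restricted closure of {A} across the fragments never reaches {BD}.
D → C is preserved.
B → CD is preserved.
AB → D is preserved.

A → BD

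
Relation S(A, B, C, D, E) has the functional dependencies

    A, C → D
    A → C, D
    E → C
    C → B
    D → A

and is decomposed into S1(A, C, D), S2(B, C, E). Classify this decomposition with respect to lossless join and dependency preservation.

Lossless test: (C)⁺ = {B, C}, which is a superkey of neither fragment — lossy.
Dependency preservation: every FD's attributes lie within a single fragment, so each can be enforced locally — preserved.

lossy but dependency-preserving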